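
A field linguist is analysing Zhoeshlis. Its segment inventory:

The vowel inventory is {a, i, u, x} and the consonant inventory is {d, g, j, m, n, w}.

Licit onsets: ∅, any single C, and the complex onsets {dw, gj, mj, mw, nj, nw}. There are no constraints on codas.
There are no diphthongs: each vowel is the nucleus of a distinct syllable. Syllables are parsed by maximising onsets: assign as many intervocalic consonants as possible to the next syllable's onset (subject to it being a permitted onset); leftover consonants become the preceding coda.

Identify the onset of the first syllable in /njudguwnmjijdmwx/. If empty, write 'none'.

nj

Nuclei (vowels): u, u, i, x → 4 syllables.
Between /u/ (V1) and /u/ (V2): cluster /dg/ — the longest permitted-onset suffix is /g/; onset = /g/, preceding coda = /d/.
Between /u/ (V2) and /i/ (V3): /wnmj/ — longest licit onset from the right is /mj/, leaving /wn/ as coda.
Between /i/ (V3) and /x/ (V4): /jdmw/ — longest licit onset from the right is /mw/, leaving /jd/ as coda.
So the parse is njud.guwn.mjijd.mwx.
Syllable 1 is /njud/: onset /nj/, nucleus /u/, coda /d/.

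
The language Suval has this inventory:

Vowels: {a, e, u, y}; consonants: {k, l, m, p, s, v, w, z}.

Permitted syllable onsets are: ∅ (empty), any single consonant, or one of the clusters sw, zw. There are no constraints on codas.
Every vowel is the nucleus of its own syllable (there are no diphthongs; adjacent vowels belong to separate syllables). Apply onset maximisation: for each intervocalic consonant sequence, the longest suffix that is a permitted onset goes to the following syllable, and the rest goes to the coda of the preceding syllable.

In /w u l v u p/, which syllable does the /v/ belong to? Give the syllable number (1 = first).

Nuclei (vowels): u, u → 2 syllables.
Between /u/ (V1) and /u/ (V2): /lv/ splits as /l/ + /v/ (/v/ is the longest suffix that is a licit onset).
Putting it together: wul.vup.
The /v/ is in the onset of syllable 2 (/vup/).

2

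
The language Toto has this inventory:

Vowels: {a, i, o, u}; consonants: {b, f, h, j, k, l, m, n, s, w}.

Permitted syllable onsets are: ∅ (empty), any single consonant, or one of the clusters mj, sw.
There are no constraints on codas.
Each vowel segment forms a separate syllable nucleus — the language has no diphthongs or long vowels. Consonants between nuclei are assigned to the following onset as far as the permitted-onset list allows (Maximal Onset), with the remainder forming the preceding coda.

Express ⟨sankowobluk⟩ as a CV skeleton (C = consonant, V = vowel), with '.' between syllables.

The vowels are a, o, o, u — 4 nuclei, so 4 syllables.
/a…o/ gap (V1→V2): /nk/; trying suffixes from longest down, /k/ is the first permitted one, so coda /n/ | onset /k/.
/o…o/ gap (V2→V3): /w/ → onset of the next syllable (single consonants are always licit onsets).
/o…u/ gap (V3→V4): /bl/ splits as /b/ + /l/ (/l/ is the longest suffix that is a licit onset).
So the parse is san.ko.wob.luk.
Mapping each syllable to C/V: /san/ → CVC, /ko/ → CV, /wob/ → CVC, /luk/ → CVC.

CVC.CV.CVC.CVC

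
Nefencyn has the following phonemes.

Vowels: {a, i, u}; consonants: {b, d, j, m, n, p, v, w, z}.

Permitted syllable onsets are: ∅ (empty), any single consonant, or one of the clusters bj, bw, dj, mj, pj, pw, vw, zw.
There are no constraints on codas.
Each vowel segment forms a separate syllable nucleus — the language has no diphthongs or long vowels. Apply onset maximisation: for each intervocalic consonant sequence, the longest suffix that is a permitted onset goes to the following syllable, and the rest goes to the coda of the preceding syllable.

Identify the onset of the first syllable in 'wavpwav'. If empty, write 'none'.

w

Nuclei (vowels): a, a → 2 syllables.
σ1/σ2 boundary: cluster /vpw/ — the longest permitted-onset suffix is /pw/; onset = /pw/, preceding coda = /v/.
Syllabification: wav.pwav.
Syllable 1 is /wav/: onset /w/, nucleus /a/, coda /v/.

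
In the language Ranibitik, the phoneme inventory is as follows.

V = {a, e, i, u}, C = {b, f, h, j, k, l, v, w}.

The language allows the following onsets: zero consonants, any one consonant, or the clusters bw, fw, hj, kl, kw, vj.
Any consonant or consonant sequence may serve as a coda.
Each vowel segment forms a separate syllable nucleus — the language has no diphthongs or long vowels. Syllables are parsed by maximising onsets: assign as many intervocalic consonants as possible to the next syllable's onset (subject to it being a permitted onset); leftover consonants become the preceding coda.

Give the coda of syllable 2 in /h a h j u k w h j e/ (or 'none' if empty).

kw

Vowels present: a, u, e; each is a nucleus, giving 3 syllables.
/a…u/ gap (V1→V2): cluster /hj/ — /hj/ is itself a permitted onset, so the whole cluster goes right; preceding coda = ∅.
/u…e/ gap (V2→V3): /kwhj/ splits as /kw/ + /hj/ (/hj/ is the longest suffix that is a licit onset).
Syllabification: ha.hjukw.hje.
Syllable 2 is /hjukw/: onset /hj/, nucleus /u/, coda /kw/.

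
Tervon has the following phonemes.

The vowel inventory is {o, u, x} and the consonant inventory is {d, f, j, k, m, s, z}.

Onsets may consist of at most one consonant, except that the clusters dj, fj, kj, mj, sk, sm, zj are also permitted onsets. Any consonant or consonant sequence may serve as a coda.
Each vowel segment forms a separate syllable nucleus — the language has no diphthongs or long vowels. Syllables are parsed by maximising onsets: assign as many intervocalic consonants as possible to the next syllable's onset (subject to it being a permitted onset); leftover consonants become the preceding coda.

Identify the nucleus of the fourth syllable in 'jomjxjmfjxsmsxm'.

x

The vowels are o, x, x, x — 4 nuclei, so 4 syllables.
The fourth nucleus (vowel 4 from the left) is /x/.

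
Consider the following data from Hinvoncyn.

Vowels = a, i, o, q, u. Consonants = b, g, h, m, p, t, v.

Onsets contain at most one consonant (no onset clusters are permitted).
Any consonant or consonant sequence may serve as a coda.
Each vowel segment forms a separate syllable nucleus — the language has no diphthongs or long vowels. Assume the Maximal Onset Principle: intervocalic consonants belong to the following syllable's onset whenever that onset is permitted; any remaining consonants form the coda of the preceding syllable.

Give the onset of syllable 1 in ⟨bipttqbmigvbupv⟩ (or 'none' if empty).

b

The vowels are i, q, i, u — 4 nuclei, so 4 syllables.
Between /i/ (V1) and /q/ (V2): /ptt/ splits as /pt/ + /t/ (/t/ is the longest suffix that is a licit onset).
Between /q/ (V2) and /i/ (V3): cluster /bm/ — the longest permitted-onset suffix is /m/; onset = /m/, preceding coda = /b/.
Between /i/ (V3) and /u/ (V4): /gvb/; trying suffixes from longest down, /b/ is the first permitted one, so coda /gv/ | onset /b/.
Result: bipt.tqb.migv.bupv.
Syllable 1 is /bipt/: onset /b/, nucleus /i/, coda /pt/.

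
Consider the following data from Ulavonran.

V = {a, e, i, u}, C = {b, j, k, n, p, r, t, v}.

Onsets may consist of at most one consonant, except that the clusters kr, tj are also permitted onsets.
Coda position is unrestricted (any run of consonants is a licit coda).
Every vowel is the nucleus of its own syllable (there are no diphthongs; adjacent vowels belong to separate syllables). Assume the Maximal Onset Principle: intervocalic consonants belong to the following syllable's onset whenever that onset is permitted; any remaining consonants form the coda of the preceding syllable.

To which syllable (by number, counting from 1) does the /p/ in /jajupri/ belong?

Vowels present: a, u, i; each is a nucleus, giving 3 syllables.
Between /a/ (V1) and /u/ (V2): /j/ is a single consonant, so it becomes the next onset.
Between /u/ (V2) and /i/ (V3): /pr/ splits as /p/ + /r/ (/r/ is the longest suffix that is a licit onset).
Syllabification: ja.jup.ri.
The /p/ is in the coda of syllable 2 (/jup/).

2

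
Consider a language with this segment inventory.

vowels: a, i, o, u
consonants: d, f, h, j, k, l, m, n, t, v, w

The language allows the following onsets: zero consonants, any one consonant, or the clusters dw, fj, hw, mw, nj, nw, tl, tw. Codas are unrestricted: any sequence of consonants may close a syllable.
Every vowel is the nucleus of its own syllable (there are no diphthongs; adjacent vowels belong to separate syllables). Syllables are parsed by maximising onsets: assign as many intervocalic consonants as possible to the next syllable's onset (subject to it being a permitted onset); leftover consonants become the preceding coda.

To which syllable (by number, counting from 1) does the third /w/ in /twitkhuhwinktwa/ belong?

4

Nuclei (vowels): i, u, i, a → 4 syllables.
V1 /i/ – V2 /u/: /tkh/ — longest licit onset from the right is /h/, leaving /tk/ as coda.
V2 /u/ – V3 /i/: /hw/ is a licit onset in full, so it all attaches to the next syllable.
V3 /i/ – V4 /a/: /nktw/ — longest licit onset from the right is /tw/, leaving /nk/ as coda.
Result: twitk.hu.hwink.twa.
The third /w/ is in the onset of syllable 4 (/twa/).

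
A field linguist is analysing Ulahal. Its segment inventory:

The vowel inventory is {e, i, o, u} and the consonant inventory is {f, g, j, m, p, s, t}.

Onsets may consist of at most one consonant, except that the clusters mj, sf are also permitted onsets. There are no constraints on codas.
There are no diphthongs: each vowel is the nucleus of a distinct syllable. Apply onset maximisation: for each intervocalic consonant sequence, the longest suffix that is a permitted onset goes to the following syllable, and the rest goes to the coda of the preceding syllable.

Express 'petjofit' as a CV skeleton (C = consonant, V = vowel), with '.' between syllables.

CVC.CV.CVC

Vowels present: e, o, i; each is a nucleus, giving 3 syllables.
V1 /e/ – V2 /o/: /tj/; trying suffixes from longest down, /j/ is the first permitted one, so coda /t/ | onset /j/.
V2 /o/ – V3 /i/: /f/ is a single consonant, so it becomes the next onset.
So the parse is pet.jo.fit.
Mapping each syllable to C/V: /pet/ → CVC, /jo/ → CV, /fit/ → CVC.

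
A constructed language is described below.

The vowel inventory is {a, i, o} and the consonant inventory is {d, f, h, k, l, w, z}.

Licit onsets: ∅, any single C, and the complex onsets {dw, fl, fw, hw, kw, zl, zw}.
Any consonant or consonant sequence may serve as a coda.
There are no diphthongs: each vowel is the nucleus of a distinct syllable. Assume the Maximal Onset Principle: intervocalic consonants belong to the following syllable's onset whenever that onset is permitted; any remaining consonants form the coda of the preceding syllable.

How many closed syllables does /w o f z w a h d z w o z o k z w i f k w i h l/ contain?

Nuclei (vowels): o, a, o, o, i, i → 6 syllables.
σ1/σ2 boundary: cluster /fzw/ — the longest permitted-onset suffix is /zw/; onset = /zw/, preceding coda = /f/.
σ2/σ3 boundary: /hdzw/ — longest licit onset from the right is /zw/, leaving /hd/ as coda.
σ3/σ4 boundary: /z/ is a single consonant, so it becomes the next onset.
σ4/σ5 boundary: /kzw/ splits as /k/ + /zw/ (/zw/ is the longest suffix that is a licit onset).
σ5/σ6 boundary: /fkw/; trying suffixes from longest down, /kw/ is the first permitted one, so coda /f/ | onset /kw/.
So the parse is wof.zwahd.zwo.zok.zwif.kwihl.
Classifying each syllable: /wof/ (closed), /zwahd/ (closed), /zwo/ (open), /zok/ (closed), /zwif/ (closed), /kwihl/ (closed).
Closed syllables: 5.

5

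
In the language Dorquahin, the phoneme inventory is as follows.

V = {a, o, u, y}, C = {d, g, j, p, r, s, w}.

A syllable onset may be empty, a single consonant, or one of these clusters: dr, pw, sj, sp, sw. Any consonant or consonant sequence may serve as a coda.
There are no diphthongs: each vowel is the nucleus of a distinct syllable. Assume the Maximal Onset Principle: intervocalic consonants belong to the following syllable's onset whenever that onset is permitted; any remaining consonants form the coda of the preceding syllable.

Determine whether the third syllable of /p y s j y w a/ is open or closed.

open

Nuclei (vowels): y, y, a → 3 syllables.
/y…y/ gap (V1→V2): cluster /sj/ — /sj/ is itself a permitted onset, so the whole cluster goes right; preceding coda = ∅.
/y…a/ gap (V2→V3): just /w/ — single C goes to the following onset.
Result: py.sjy.wa.
Syllable 3 is /wa/; it ends in its nucleus with no coda, so it is open.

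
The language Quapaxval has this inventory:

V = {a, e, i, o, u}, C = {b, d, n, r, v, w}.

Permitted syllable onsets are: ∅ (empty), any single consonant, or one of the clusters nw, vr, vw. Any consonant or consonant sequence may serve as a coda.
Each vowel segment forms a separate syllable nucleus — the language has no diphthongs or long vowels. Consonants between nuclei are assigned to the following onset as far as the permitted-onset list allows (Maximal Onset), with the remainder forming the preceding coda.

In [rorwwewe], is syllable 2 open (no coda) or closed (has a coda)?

The vowels are o, e, e — 3 nuclei, so 3 syllables.
σ1/σ2 boundary: /rww/; trying suffixes from longest down, /w/ is the first permitted one, so coda /rw/ | onset /w/.
σ2/σ3 boundary: /w/ is a single consonant, so it becomes the next onset.
Result: rorw.we.we.
Syllable 2 is /we/; it ends in its nucleus with no coda, so it is open.

open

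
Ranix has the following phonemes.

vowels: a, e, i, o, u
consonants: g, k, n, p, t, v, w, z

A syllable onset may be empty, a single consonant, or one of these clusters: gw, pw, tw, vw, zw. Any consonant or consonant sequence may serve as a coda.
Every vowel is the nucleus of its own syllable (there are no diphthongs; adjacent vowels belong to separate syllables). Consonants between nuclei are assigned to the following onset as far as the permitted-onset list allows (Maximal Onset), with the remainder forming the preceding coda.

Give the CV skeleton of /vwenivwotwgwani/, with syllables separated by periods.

CCV.CV.CCVCC.CCV.CV

Vowels present: e, i, o, a, i; each is a nucleus, giving 5 syllables.
/e…i/ gap (V1→V2): just /n/ — single C goes to the following onset.
/i…o/ gap (V2→V3): /vw/ — entire cluster is a permitted onset → onset /vw/, coda ∅.
/o…a/ gap (V3→V4): /twgw/ splits as /tw/ + /gw/ (/gw/ is the longest suffix that is a licit onset).
/a…i/ gap (V4→V5): /n/ → onset of the next syllable (single consonants are always licit onsets).
Syllabification: vwe.ni.vwotw.gwa.ni.
Mapping each syllable to C/V: /vwe/ → CCV, /ni/ → CV, /vwotw/ → CCVCC, /gwa/ → CCV, /ni/ → CV.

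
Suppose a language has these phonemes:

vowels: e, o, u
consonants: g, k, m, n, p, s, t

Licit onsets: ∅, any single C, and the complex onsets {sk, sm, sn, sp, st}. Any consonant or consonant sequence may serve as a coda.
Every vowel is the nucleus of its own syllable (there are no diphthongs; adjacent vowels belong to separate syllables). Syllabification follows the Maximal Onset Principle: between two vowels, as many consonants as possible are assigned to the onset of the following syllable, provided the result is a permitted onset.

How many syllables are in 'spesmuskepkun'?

4

Vowels present: e, u, e, u; each is a nucleus, giving 4 syllables.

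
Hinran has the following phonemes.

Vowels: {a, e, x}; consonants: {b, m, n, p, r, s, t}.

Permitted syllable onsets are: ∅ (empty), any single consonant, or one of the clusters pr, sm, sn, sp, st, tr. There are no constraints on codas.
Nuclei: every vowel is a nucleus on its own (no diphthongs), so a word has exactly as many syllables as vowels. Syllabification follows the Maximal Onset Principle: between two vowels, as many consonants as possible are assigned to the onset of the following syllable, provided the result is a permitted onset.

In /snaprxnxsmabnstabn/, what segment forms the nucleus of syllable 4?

a

Vowels present: a, x, x, a, a; each is a nucleus, giving 5 syllables.
The fourth nucleus (vowel 4 from the left) is /a/.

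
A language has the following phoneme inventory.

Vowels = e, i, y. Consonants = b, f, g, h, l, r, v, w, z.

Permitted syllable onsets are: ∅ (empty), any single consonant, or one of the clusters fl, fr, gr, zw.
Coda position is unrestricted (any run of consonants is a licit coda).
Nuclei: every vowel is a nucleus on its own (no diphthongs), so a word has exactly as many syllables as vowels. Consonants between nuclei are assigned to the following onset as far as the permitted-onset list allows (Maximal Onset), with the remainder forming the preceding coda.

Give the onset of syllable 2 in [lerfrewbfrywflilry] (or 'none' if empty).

Nuclei (vowels): e, e, y, i, y → 5 syllables.
Between /e/ (V1) and /e/ (V2): cluster /rfr/ — the longest permitted-onset suffix is /fr/; onset = /fr/, preceding coda = /r/.
Between /e/ (V2) and /y/ (V3): /wbfr/; trying suffixes from longest down, /fr/ is the first permitted one, so coda /wb/ | onset /fr/.
Between /y/ (V3) and /i/ (V4): cluster /wfl/ — the longest permitted-onset suffix is /fl/; onset = /fl/, preceding coda = /w/.
Between /i/ (V4) and /y/ (V5): /lr/; trying suffixes from longest down, /r/ is the first permitted one, so coda /l/ | onset /r/.
Result: ler.frewb.fryw.flil.ry.
Syllable 2 is /frewb/: onset /fr/, nucleus /e/, coda /wb/.

fr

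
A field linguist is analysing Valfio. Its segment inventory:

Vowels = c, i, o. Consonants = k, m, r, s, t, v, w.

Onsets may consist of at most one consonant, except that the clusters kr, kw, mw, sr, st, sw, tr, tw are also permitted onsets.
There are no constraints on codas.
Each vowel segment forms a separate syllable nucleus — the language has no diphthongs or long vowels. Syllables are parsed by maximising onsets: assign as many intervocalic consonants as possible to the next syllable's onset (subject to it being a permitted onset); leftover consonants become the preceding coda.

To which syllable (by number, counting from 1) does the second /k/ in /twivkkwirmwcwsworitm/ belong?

The vowels are i, i, c, o, i — 5 nuclei, so 5 syllables.
/i…i/ gap (V1→V2): /vkkw/ splits as /vk/ + /kw/ (/kw/ is the longest suffix that is a licit onset).
/i…c/ gap (V2→V3): /rmw/ splits as /r/ + /mw/ (/mw/ is the longest suffix that is a licit onset).
/c…o/ gap (V3→V4): /wsw/ — longest licit onset from the right is /sw/, leaving /w/ as coda.
/o…i/ gap (V4→V5): just /r/ — single C goes to the following onset.
So the parse is twivk.kwir.mwcw.swo.ritm.
The second /k/ is in the onset of syllable 2 (/kwir/).

2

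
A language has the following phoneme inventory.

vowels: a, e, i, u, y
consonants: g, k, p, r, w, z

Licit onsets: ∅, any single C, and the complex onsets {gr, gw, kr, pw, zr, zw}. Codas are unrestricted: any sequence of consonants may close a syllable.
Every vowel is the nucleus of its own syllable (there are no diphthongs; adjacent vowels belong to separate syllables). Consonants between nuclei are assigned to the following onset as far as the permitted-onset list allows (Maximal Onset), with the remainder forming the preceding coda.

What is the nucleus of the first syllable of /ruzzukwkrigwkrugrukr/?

u

The vowels are u, u, i, u, u — 5 nuclei, so 5 syllables.
The first nucleus (vowel 1 from the left) is /u/.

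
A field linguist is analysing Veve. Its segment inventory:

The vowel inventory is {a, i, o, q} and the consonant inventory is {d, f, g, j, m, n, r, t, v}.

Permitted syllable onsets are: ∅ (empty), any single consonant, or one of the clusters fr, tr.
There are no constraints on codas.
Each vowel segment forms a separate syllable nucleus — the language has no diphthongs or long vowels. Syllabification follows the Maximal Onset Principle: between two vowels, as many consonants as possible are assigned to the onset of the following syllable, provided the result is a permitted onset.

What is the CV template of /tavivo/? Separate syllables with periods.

The vowels are a, i, o — 3 nuclei, so 3 syllables.
V1 /a/ – V2 /i/: just /v/ — single C goes to the following onset.
V2 /i/ – V3 /o/: /v/ → onset of the next syllable (single consonants are always licit onsets).
So the parse is ta.vi.vo.
Mapping each syllable to C/V: /ta/ → CV, /vi/ → CV, /vo/ → CV.

CV.CV.CV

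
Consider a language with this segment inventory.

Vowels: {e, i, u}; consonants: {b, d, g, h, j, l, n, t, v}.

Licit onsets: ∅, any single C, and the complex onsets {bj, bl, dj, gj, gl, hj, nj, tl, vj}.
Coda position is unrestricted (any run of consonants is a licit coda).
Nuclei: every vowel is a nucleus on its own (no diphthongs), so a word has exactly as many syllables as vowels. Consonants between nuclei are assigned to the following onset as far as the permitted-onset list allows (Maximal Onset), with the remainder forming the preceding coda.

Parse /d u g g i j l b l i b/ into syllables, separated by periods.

Vowels present: u, i, i; each is a nucleus, giving 3 syllables.
Between /u/ (V1) and /i/ (V2): /gg/; trying suffixes from longest down, /g/ is the first permitted one, so coda /g/ | onset /g/.
Between /i/ (V2) and /i/ (V3): /jlbl/ splits as /jl/ + /bl/ (/bl/ is the longest suffix that is a licit onset).

dug.gijl.blib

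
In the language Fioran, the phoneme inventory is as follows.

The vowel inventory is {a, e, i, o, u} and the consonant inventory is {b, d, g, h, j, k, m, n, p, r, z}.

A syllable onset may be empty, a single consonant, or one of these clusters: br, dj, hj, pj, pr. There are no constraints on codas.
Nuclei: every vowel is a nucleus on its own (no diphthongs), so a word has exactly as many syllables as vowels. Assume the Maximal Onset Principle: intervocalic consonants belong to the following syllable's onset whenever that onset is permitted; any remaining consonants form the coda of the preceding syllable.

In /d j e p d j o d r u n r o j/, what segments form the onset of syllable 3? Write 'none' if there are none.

r

Vowels present: e, o, u, o; each is a nucleus, giving 4 syllables.
V1 /e/ – V2 /o/: /pdj/ splits as /p/ + /dj/ (/dj/ is the longest suffix that is a licit onset).
V2 /o/ – V3 /u/: /dr/ — longest licit onset from the right is /r/, leaving /d/ as coda.
V3 /u/ – V4 /o/: /nr/; trying suffixes from longest down, /r/ is the first permitted one, so coda /n/ | onset /r/.
So the parse is djep.djod.run.roj.
Syllable 3 is /run/: onset /r/, nucleus /u/, coda /n/.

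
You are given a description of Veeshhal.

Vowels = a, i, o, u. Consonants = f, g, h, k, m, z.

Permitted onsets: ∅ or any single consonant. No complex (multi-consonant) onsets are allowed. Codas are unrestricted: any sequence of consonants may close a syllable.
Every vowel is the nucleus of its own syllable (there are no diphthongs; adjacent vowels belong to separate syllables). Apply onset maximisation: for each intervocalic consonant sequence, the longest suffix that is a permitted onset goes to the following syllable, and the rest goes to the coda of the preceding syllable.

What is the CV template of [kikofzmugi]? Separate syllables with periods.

The vowels are i, o, u, i — 4 nuclei, so 4 syllables.
Between /i/ (V1) and /o/ (V2): /k/ → onset of the next syllable (single consonants are always licit onsets).
Between /o/ (V2) and /u/ (V3): /fzm/ splits as /fz/ + /m/ (/m/ is the longest suffix that is a licit onset).
Between /u/ (V3) and /i/ (V4): /g/ → onset of the next syllable (single consonants are always licit onsets).
Syllabification: ki.kofz.mu.gi.
Mapping each syllable to C/V: /ki/ → CV, /kofz/ → CVCC, /mu/ → CV, /gi/ → CV.

CV.CVCC.CV.CV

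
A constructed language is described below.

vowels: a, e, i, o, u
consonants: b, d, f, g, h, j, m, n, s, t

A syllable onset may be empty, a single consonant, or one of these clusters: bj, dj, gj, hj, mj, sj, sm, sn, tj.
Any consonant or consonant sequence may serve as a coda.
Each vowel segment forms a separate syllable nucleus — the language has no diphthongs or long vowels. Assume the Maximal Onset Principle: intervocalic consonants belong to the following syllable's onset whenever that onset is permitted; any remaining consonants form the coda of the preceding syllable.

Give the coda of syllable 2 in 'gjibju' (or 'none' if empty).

Vowels present: i, u; each is a nucleus, giving 2 syllables.
/i…u/ gap (V1→V2): cluster /bj/ — /bj/ is itself a permitted onset, so the whole cluster goes right; preceding coda = ∅.
Result: gji.bju.
Syllable 2 is /bju/: onset /bj/, nucleus /u/, coda ∅.

none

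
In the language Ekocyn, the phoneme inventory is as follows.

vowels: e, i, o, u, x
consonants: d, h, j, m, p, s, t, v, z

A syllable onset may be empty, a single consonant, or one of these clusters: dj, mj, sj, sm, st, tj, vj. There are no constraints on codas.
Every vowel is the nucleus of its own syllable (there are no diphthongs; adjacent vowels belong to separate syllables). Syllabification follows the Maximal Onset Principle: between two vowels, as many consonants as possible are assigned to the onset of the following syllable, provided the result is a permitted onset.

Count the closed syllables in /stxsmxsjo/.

0

Vowels present: x, x, o; each is a nucleus, giving 3 syllables.
/x…x/ gap (V1→V2): /sm/ is a licit onset in full, so it all attaches to the next syllable.
/x…o/ gap (V2→V3): cluster /sj/ — /sj/ is itself a permitted onset, so the whole cluster goes right; preceding coda = ∅.
So the parse is stx.smx.sjo.
Classifying each syllable: /stx/ (open), /smx/ (open), /sjo/ (open).
Closed syllables: 0.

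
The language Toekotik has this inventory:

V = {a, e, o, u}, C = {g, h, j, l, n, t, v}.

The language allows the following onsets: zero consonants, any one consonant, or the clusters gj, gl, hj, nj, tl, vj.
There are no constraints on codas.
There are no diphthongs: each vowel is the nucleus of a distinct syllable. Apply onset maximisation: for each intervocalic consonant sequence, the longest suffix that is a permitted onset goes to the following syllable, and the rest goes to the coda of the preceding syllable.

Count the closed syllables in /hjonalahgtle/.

1

Nuclei (vowels): o, a, a, e → 4 syllables.
V1 /o/ – V2 /a/: /n/ is a single consonant, so it becomes the next onset.
V2 /a/ – V3 /a/: just /l/ — single C goes to the following onset.
V3 /a/ – V4 /e/: /hgtl/ splits as /hg/ + /tl/ (/tl/ is the longest suffix that is a licit onset).
So the parse is hjo.na.lahg.tle.
Classifying each syllable: /hjo/ (open), /na/ (open), /lahg/ (closed), /tle/ (open).
Closed syllables: 1.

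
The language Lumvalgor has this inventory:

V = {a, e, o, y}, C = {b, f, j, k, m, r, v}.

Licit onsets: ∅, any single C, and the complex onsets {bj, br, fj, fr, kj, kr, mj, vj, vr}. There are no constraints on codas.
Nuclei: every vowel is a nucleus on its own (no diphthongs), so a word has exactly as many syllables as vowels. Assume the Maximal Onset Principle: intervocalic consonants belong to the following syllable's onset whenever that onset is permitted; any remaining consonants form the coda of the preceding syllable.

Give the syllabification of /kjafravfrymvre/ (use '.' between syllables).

Vowels present: a, a, y, e; each is a nucleus, giving 4 syllables.
σ1/σ2 boundary: /fr/ is a licit onset in full, so it all attaches to the next syllable.
σ2/σ3 boundary: /vfr/ — longest licit onset from the right is /fr/, leaving /v/ as coda.
σ3/σ4 boundary: cluster /mvr/ — the longest permitted-onset suffix is /vr/; onset = /vr/, preceding coda = /m/.

kja.frav.frym.vre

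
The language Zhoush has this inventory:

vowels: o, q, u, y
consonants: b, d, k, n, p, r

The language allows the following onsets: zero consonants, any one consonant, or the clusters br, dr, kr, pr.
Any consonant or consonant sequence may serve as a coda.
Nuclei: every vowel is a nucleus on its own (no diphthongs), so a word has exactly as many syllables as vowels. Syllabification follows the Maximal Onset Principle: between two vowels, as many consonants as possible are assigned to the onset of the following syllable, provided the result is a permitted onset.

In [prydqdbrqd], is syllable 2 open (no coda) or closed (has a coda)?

closed

Nuclei (vowels): y, q, q → 3 syllables.
/y…q/ gap (V1→V2): /d/ → onset of the next syllable (single consonants are always licit onsets).
/q…q/ gap (V2→V3): /dbr/; trying suffixes from longest down, /br/ is the first permitted one, so coda /d/ | onset /br/.
Syllabification: pry.dqd.brqd.
Syllable 2 is /dqd/ with coda /d/, so it is closed.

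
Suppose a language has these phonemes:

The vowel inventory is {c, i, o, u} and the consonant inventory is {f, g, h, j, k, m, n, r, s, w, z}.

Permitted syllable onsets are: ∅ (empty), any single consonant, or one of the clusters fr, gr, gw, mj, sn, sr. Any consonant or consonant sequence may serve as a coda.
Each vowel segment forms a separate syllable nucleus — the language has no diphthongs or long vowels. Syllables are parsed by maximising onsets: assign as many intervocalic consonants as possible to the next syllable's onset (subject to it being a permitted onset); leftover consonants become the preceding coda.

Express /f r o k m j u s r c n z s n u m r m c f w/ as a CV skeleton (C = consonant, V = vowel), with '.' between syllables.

CCVC.CCV.CCVCC.CCVCC.CVCC

Vowels present: o, u, c, u, c; each is a nucleus, giving 5 syllables.
/o…u/ gap (V1→V2): /kmj/ — longest licit onset from the right is /mj/, leaving /k/ as coda.
/u…c/ gap (V2→V3): /sr/ is a licit onset in full, so it all attaches to the next syllable.
/c…u/ gap (V3→V4): cluster /nzsn/ — the longest permitted-onset suffix is /sn/; onset = /sn/, preceding coda = /nz/.
/u…c/ gap (V4→V5): cluster /mrm/ — the longest permitted-onset suffix is /m/; onset = /m/, preceding coda = /mr/.
Putting it together: frok.mju.srcnz.snumr.mcfw.
Mapping each syllable to C/V: /frok/ → CCVC, /mju/ → CCV, /srcnz/ → CCVCC, /snumr/ → CCVCC, /mcfw/ → CVCC.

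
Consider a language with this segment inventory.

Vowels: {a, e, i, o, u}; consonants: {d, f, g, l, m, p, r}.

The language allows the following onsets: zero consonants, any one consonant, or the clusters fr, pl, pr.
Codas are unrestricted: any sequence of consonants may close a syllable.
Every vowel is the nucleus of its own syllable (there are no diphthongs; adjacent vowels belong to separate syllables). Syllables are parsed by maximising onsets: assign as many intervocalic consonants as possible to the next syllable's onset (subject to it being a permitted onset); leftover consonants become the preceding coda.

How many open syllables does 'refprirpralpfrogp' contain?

Vowels present: e, i, a, o; each is a nucleus, giving 4 syllables.
V1 /e/ – V2 /i/: cluster /fpr/ — the longest permitted-onset suffix is /pr/; onset = /pr/, preceding coda = /f/.
V2 /i/ – V3 /a/: /rpr/; trying suffixes from longest down, /pr/ is the first permitted one, so coda /r/ | onset /pr/.
V3 /a/ – V4 /o/: /lpfr/; trying suffixes from longest down, /fr/ is the first permitted one, so coda /lp/ | onset /fr/.
Putting it together: ref.prir.pralp.frogp.
Classifying each syllable: /ref/ (closed), /prir/ (closed), /pralp/ (closed), /frogp/ (closed).
Open syllables: 0.

0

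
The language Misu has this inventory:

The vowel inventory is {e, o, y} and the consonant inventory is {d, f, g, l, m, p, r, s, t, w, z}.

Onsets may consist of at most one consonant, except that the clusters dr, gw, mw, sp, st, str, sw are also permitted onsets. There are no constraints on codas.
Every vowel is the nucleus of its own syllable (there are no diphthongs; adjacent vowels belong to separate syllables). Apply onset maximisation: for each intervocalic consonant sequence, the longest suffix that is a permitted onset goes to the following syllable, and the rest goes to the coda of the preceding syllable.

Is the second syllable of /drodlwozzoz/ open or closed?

closed

Vowels present: o, o, o; each is a nucleus, giving 3 syllables.
V1 /o/ – V2 /o/: /dlw/ — longest licit onset from the right is /w/, leaving /dl/ as coda.
V2 /o/ – V3 /o/: /zz/ splits as /z/ + /z/ (/z/ is the longest suffix that is a licit onset).
Putting it together: drodl.woz.zoz.
Syllable 2 is /woz/ with coda /z/, so it is closed.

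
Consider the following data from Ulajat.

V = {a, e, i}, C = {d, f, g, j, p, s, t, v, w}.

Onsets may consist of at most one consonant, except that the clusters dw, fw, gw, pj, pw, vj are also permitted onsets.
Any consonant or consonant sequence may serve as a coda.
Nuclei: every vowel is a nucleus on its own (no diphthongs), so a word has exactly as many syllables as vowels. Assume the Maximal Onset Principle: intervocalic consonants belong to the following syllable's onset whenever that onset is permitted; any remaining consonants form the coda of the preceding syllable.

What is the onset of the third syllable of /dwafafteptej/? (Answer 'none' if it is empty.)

The vowels are a, a, e, e — 4 nuclei, so 4 syllables.
Between /a/ (V1) and /a/ (V2): just /f/ — single C goes to the following onset.
Between /a/ (V2) and /e/ (V3): cluster /ft/ — the longest permitted-onset suffix is /t/; onset = /t/, preceding coda = /f/.
Between /e/ (V3) and /e/ (V4): /pt/ splits as /p/ + /t/ (/t/ is the longest suffix that is a licit onset).
Putting it together: dwa.faf.tep.tej.
Syllable 3 is /tep/: onset /t/, nucleus /e/, coda /p/.

t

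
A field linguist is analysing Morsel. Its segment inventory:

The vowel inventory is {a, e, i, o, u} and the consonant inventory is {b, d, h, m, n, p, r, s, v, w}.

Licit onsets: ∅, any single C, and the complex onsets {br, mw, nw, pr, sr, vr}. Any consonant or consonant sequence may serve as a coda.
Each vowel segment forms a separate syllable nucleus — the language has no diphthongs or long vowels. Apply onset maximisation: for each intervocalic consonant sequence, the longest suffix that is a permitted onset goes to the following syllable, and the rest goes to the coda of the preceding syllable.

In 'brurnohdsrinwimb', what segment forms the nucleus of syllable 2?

The vowels are u, o, i, i — 4 nuclei, so 4 syllables.
The second nucleus (vowel 2 from the left) is /o/.

o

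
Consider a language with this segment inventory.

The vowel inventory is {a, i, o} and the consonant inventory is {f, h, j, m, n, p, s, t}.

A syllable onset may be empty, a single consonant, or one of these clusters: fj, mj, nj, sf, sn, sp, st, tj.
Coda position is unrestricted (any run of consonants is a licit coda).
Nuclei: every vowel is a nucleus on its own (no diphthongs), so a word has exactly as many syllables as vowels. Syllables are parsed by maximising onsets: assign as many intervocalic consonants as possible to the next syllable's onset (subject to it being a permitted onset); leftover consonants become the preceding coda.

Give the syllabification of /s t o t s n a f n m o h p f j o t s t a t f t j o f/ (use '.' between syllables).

The vowels are o, a, o, o, a, o — 6 nuclei, so 6 syllables.
V1 /o/ – V2 /a/: /tsn/ — longest licit onset from the right is /sn/, leaving /t/ as coda.
V2 /a/ – V3 /o/: cluster /fnm/ — the longest permitted-onset suffix is /m/; onset = /m/, preceding coda = /fn/.
V3 /o/ – V4 /o/: /hpfj/ splits as /hp/ + /fj/ (/fj/ is the longest suffix that is a licit onset).
V4 /o/ – V5 /a/: /tst/ splits as /t/ + /st/ (/st/ is the longest suffix that is a licit onset).
V5 /a/ – V6 /o/: /tftj/; trying suffixes from longest down, /tj/ is the first permitted one, so coda /tf/ | onset /tj/.

stot.snafn.mohp.fjot.statf.tjof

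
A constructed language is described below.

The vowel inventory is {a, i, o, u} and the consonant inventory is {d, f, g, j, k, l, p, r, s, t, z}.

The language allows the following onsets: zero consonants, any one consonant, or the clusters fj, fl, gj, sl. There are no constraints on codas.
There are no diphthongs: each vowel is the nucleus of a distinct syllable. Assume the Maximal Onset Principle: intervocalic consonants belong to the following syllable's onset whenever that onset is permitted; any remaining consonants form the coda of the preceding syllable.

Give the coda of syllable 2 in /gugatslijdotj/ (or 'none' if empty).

Nuclei (vowels): u, a, i, o → 4 syllables.
V1 /u/ – V2 /a/: /g/ is a single consonant, so it becomes the next onset.
V2 /a/ – V3 /i/: /tsl/ — longest licit onset from the right is /sl/, leaving /t/ as coda.
V3 /i/ – V4 /o/: /jd/ — longest licit onset from the right is /d/, leaving /j/ as coda.
Putting it together: gu.gat.slij.dotj.
Syllable 2 is /gat/: onset /g/, nucleus /a/, coda /t/.

t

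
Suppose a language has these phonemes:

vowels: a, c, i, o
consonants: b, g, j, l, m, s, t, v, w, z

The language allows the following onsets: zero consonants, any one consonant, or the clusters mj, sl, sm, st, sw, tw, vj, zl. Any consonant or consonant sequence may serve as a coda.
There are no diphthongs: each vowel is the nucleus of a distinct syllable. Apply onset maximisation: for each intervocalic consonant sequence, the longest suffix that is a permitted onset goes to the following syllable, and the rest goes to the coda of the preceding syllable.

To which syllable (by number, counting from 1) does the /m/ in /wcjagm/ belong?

Nuclei (vowels): c, a → 2 syllables.
V1 /c/ – V2 /a/: just /j/ — single C goes to the following onset.
So the parse is wc.jagm.
The /m/ is in the coda of syllable 2 (/jagm/).

2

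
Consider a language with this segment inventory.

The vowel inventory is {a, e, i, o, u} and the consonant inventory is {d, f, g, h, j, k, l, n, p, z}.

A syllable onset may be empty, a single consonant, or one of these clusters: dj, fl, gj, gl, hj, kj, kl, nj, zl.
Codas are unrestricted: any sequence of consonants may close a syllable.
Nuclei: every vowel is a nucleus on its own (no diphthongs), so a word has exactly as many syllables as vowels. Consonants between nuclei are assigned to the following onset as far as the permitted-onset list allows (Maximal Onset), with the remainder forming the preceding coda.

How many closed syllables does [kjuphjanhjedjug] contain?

Vowels present: u, a, e, u; each is a nucleus, giving 4 syllables.
Between /u/ (V1) and /a/ (V2): cluster /phj/ — the longest permitted-onset suffix is /hj/; onset = /hj/, preceding coda = /p/.
Between /a/ (V2) and /e/ (V3): cluster /nhj/ — the longest permitted-onset suffix is /hj/; onset = /hj/, preceding coda = /n/.
Between /e/ (V3) and /u/ (V4): /dj/ — entire cluster is a permitted onset → onset /dj/, coda ∅.
Result: kjup.hjan.hje.djug.
Classifying each syllable: /kjup/ (closed), /hjan/ (closed), /hje/ (open), /djug/ (closed).
Closed syllables: 3.

3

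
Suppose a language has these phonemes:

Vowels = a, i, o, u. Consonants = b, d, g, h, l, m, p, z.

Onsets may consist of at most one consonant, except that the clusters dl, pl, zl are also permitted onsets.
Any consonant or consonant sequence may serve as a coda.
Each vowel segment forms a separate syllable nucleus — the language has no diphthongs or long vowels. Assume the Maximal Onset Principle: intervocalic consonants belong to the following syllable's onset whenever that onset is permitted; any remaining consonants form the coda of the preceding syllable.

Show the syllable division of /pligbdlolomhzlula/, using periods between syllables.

The vowels are i, o, o, u, a — 5 nuclei, so 5 syllables.
V1 /i/ – V2 /o/: /gbdl/ splits as /gb/ + /dl/ (/dl/ is the longest suffix that is a licit onset).
V2 /o/ – V3 /o/: /l/ is a single consonant, so it becomes the next onset.
V3 /o/ – V4 /u/: /mhzl/ splits as /mh/ + /zl/ (/zl/ is the longest suffix that is a licit onset).
V4 /u/ – V5 /a/: /l/ is a single consonant, so it becomes the next onset.

pligb.dlo.lomh.zlu.la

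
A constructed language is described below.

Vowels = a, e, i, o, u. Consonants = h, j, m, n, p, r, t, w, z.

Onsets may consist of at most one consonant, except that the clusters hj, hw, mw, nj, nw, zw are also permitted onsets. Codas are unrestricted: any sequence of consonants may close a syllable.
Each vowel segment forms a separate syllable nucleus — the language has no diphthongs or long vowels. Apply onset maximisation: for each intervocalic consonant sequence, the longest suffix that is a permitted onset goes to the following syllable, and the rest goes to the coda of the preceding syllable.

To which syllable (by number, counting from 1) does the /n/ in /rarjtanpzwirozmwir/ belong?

Nuclei (vowels): a, a, i, o, i → 5 syllables.
/a…a/ gap (V1→V2): /rjt/ splits as /rj/ + /t/ (/t/ is the longest suffix that is a licit onset).
/a…i/ gap (V2→V3): /npzw/; trying suffixes from longest down, /zw/ is the first permitted one, so coda /np/ | onset /zw/.
/i…o/ gap (V3→V4): just /r/ — single C goes to the following onset.
/o…i/ gap (V4→V5): /zmw/ splits as /z/ + /mw/ (/mw/ is the longest suffix that is a licit onset).
Putting it together: rarj.tanp.zwi.roz.mwir.
The /n/ is in the coda of syllable 2 (/tanp/).

2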